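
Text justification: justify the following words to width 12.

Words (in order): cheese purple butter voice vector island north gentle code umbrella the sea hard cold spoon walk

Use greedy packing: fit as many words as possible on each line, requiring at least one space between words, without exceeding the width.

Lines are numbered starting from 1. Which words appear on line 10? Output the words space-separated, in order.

Answer: walk

Derivation:
Line 1: ['cheese'] (min_width=6, slack=6)
Line 2: ['purple'] (min_width=6, slack=6)
Line 3: ['butter', 'voice'] (min_width=12, slack=0)
Line 4: ['vector'] (min_width=6, slack=6)
Line 5: ['island', 'north'] (min_width=12, slack=0)
Line 6: ['gentle', 'code'] (min_width=11, slack=1)
Line 7: ['umbrella', 'the'] (min_width=12, slack=0)
Line 8: ['sea', 'hard'] (min_width=8, slack=4)
Line 9: ['cold', 'spoon'] (min_width=10, slack=2)
Line 10: ['walk'] (min_width=4, slack=8)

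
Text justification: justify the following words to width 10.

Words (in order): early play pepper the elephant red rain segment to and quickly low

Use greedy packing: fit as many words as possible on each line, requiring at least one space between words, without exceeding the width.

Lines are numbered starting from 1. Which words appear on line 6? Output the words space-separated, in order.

Line 1: ['early', 'play'] (min_width=10, slack=0)
Line 2: ['pepper', 'the'] (min_width=10, slack=0)
Line 3: ['elephant'] (min_width=8, slack=2)
Line 4: ['red', 'rain'] (min_width=8, slack=2)
Line 5: ['segment', 'to'] (min_width=10, slack=0)
Line 6: ['and'] (min_width=3, slack=7)
Line 7: ['quickly'] (min_width=7, slack=3)
Line 8: ['low'] (min_width=3, slack=7)

Answer: and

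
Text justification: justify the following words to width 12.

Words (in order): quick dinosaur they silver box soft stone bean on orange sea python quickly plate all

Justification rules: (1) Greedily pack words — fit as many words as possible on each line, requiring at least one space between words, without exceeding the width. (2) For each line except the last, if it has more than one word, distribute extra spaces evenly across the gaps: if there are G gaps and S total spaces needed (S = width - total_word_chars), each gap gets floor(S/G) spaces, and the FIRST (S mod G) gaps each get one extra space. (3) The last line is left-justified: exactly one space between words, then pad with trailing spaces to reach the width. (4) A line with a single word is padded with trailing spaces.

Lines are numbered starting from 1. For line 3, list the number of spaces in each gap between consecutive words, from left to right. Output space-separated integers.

Line 1: ['quick'] (min_width=5, slack=7)
Line 2: ['dinosaur'] (min_width=8, slack=4)
Line 3: ['they', 'silver'] (min_width=11, slack=1)
Line 4: ['box', 'soft'] (min_width=8, slack=4)
Line 5: ['stone', 'bean'] (min_width=10, slack=2)
Line 6: ['on', 'orange'] (min_width=9, slack=3)
Line 7: ['sea', 'python'] (min_width=10, slack=2)
Line 8: ['quickly'] (min_width=7, slack=5)
Line 9: ['plate', 'all'] (min_width=9, slack=3)

Answer: 2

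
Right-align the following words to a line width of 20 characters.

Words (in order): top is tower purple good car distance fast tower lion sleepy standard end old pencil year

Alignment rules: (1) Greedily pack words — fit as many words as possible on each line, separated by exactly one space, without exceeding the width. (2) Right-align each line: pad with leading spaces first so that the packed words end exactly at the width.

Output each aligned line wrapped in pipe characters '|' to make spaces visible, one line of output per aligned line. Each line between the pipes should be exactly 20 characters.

Answer: | top is tower purple|
|   good car distance|
|     fast tower lion|
| sleepy standard end|
|     old pencil year|

Derivation:
Line 1: ['top', 'is', 'tower', 'purple'] (min_width=19, slack=1)
Line 2: ['good', 'car', 'distance'] (min_width=17, slack=3)
Line 3: ['fast', 'tower', 'lion'] (min_width=15, slack=5)
Line 4: ['sleepy', 'standard', 'end'] (min_width=19, slack=1)
Line 5: ['old', 'pencil', 'year'] (min_width=15, slack=5)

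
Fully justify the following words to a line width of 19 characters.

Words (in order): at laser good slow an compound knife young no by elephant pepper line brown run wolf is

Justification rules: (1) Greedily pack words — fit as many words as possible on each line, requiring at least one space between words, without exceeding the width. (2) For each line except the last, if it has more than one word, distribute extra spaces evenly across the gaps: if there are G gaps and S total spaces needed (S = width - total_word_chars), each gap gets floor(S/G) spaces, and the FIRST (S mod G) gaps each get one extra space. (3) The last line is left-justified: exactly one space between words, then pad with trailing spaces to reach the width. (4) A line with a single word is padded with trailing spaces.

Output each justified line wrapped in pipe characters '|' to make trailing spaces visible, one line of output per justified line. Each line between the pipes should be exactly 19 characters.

Answer: |at  laser good slow|
|an  compound  knife|
|young     no     by|
|elephant     pepper|
|line brown run wolf|
|is                 |

Derivation:
Line 1: ['at', 'laser', 'good', 'slow'] (min_width=18, slack=1)
Line 2: ['an', 'compound', 'knife'] (min_width=17, slack=2)
Line 3: ['young', 'no', 'by'] (min_width=11, slack=8)
Line 4: ['elephant', 'pepper'] (min_width=15, slack=4)
Line 5: ['line', 'brown', 'run', 'wolf'] (min_width=19, slack=0)
Line 6: ['is'] (min_width=2, slack=17)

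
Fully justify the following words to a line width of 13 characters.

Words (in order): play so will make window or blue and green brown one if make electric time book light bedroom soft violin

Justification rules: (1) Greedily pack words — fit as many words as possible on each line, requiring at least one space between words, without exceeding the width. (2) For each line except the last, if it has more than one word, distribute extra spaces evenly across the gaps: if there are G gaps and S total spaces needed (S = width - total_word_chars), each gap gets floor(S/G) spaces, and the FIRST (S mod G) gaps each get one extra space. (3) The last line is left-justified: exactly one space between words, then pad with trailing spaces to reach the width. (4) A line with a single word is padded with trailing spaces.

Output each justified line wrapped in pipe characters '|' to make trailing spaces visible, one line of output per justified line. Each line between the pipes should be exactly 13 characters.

Answer: |play  so will|
|make   window|
|or  blue  and|
|green   brown|
|one  if  make|
|electric time|
|book    light|
|bedroom  soft|
|violin       |

Derivation:
Line 1: ['play', 'so', 'will'] (min_width=12, slack=1)
Line 2: ['make', 'window'] (min_width=11, slack=2)
Line 3: ['or', 'blue', 'and'] (min_width=11, slack=2)
Line 4: ['green', 'brown'] (min_width=11, slack=2)
Line 5: ['one', 'if', 'make'] (min_width=11, slack=2)
Line 6: ['electric', 'time'] (min_width=13, slack=0)
Line 7: ['book', 'light'] (min_width=10, slack=3)
Line 8: ['bedroom', 'soft'] (min_width=12, slack=1)
Line 9: ['violin'] (min_width=6, slack=7)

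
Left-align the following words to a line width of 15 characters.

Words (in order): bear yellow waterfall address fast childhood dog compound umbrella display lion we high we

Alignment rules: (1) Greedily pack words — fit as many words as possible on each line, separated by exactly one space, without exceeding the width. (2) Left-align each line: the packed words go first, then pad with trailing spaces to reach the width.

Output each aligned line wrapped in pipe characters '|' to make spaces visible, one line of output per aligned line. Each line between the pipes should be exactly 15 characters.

Answer: |bear yellow    |
|waterfall      |
|address fast   |
|childhood dog  |
|compound       |
|umbrella       |
|display lion we|
|high we        |

Derivation:
Line 1: ['bear', 'yellow'] (min_width=11, slack=4)
Line 2: ['waterfall'] (min_width=9, slack=6)
Line 3: ['address', 'fast'] (min_width=12, slack=3)
Line 4: ['childhood', 'dog'] (min_width=13, slack=2)
Line 5: ['compound'] (min_width=8, slack=7)
Line 6: ['umbrella'] (min_width=8, slack=7)
Line 7: ['display', 'lion', 'we'] (min_width=15, slack=0)
Line 8: ['high', 'we'] (min_width=7, slack=8)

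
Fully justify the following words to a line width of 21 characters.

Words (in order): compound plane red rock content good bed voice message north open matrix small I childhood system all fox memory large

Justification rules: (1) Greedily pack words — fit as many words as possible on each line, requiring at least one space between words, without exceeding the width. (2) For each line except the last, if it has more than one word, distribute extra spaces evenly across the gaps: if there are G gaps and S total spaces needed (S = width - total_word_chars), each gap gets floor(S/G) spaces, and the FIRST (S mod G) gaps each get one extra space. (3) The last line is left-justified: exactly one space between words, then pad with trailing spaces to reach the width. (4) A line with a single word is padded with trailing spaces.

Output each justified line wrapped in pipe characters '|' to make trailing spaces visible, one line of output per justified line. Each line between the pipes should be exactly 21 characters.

Line 1: ['compound', 'plane', 'red'] (min_width=18, slack=3)
Line 2: ['rock', 'content', 'good', 'bed'] (min_width=21, slack=0)
Line 3: ['voice', 'message', 'north'] (min_width=19, slack=2)
Line 4: ['open', 'matrix', 'small', 'I'] (min_width=19, slack=2)
Line 5: ['childhood', 'system', 'all'] (min_width=20, slack=1)
Line 6: ['fox', 'memory', 'large'] (min_width=16, slack=5)

Answer: |compound   plane  red|
|rock content good bed|
|voice  message  north|
|open  matrix  small I|
|childhood  system all|
|fox memory large     |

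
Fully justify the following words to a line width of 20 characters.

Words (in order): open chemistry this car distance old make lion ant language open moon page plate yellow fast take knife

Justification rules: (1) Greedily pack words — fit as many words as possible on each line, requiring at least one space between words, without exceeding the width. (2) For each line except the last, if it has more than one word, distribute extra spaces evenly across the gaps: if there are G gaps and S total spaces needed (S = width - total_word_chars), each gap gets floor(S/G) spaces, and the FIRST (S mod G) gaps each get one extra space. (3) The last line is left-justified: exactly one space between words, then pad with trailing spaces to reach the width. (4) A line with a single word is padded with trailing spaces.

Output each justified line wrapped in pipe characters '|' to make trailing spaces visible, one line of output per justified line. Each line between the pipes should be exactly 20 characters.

Answer: |open  chemistry this|
|car   distance   old|
|make     lion    ant|
|language  open  moon|
|page   plate  yellow|
|fast take knife     |

Derivation:
Line 1: ['open', 'chemistry', 'this'] (min_width=19, slack=1)
Line 2: ['car', 'distance', 'old'] (min_width=16, slack=4)
Line 3: ['make', 'lion', 'ant'] (min_width=13, slack=7)
Line 4: ['language', 'open', 'moon'] (min_width=18, slack=2)
Line 5: ['page', 'plate', 'yellow'] (min_width=17, slack=3)
Line 6: ['fast', 'take', 'knife'] (min_width=15, slack=5)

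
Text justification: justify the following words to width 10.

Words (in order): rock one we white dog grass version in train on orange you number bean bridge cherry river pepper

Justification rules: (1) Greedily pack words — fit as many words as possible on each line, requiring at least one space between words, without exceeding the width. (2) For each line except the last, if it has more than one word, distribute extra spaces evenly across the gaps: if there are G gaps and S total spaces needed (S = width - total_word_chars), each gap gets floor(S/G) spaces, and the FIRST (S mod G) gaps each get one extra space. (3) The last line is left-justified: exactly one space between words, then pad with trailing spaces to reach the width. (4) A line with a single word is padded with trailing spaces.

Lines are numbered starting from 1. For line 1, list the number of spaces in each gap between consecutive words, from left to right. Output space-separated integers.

Answer: 3

Derivation:
Line 1: ['rock', 'one'] (min_width=8, slack=2)
Line 2: ['we', 'white'] (min_width=8, slack=2)
Line 3: ['dog', 'grass'] (min_width=9, slack=1)
Line 4: ['version', 'in'] (min_width=10, slack=0)
Line 5: ['train', 'on'] (min_width=8, slack=2)
Line 6: ['orange', 'you'] (min_width=10, slack=0)
Line 7: ['number'] (min_width=6, slack=4)
Line 8: ['bean'] (min_width=4, slack=6)
Line 9: ['bridge'] (min_width=6, slack=4)
Line 10: ['cherry'] (min_width=6, slack=4)
Line 11: ['river'] (min_width=5, slack=5)
Line 12: ['pepper'] (min_width=6, slack=4)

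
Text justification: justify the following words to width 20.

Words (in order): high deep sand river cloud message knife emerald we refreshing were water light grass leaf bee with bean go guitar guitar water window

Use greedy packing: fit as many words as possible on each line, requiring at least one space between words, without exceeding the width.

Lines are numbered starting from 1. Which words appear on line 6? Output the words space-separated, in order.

Answer: leaf bee with bean

Derivation:
Line 1: ['high', 'deep', 'sand', 'river'] (min_width=20, slack=0)
Line 2: ['cloud', 'message', 'knife'] (min_width=19, slack=1)
Line 3: ['emerald', 'we'] (min_width=10, slack=10)
Line 4: ['refreshing', 'were'] (min_width=15, slack=5)
Line 5: ['water', 'light', 'grass'] (min_width=17, slack=3)
Line 6: ['leaf', 'bee', 'with', 'bean'] (min_width=18, slack=2)
Line 7: ['go', 'guitar', 'guitar'] (min_width=16, slack=4)
Line 8: ['water', 'window'] (min_width=12, slack=8)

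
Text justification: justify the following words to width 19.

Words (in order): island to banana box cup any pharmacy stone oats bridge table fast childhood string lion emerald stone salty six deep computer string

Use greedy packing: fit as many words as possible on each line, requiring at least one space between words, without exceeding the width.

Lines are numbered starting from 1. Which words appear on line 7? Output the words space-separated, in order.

Line 1: ['island', 'to', 'banana'] (min_width=16, slack=3)
Line 2: ['box', 'cup', 'any'] (min_width=11, slack=8)
Line 3: ['pharmacy', 'stone', 'oats'] (min_width=19, slack=0)
Line 4: ['bridge', 'table', 'fast'] (min_width=17, slack=2)
Line 5: ['childhood', 'string'] (min_width=16, slack=3)
Line 6: ['lion', 'emerald', 'stone'] (min_width=18, slack=1)
Line 7: ['salty', 'six', 'deep'] (min_width=14, slack=5)
Line 8: ['computer', 'string'] (min_width=15, slack=4)

Answer: salty six deep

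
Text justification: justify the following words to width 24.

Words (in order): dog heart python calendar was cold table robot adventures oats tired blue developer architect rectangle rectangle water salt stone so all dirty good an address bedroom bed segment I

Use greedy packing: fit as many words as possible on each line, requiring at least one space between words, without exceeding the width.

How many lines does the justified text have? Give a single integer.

Line 1: ['dog', 'heart', 'python'] (min_width=16, slack=8)
Line 2: ['calendar', 'was', 'cold', 'table'] (min_width=23, slack=1)
Line 3: ['robot', 'adventures', 'oats'] (min_width=21, slack=3)
Line 4: ['tired', 'blue', 'developer'] (min_width=20, slack=4)
Line 5: ['architect', 'rectangle'] (min_width=19, slack=5)
Line 6: ['rectangle', 'water', 'salt'] (min_width=20, slack=4)
Line 7: ['stone', 'so', 'all', 'dirty', 'good'] (min_width=23, slack=1)
Line 8: ['an', 'address', 'bedroom', 'bed'] (min_width=22, slack=2)
Line 9: ['segment', 'I'] (min_width=9, slack=15)
Total lines: 9

Answer: 9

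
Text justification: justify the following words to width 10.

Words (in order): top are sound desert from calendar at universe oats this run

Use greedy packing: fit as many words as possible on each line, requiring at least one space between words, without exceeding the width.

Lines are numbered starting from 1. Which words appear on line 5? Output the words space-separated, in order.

Answer: calendar

Derivation:
Line 1: ['top', 'are'] (min_width=7, slack=3)
Line 2: ['sound'] (min_width=5, slack=5)
Line 3: ['desert'] (min_width=6, slack=4)
Line 4: ['from'] (min_width=4, slack=6)
Line 5: ['calendar'] (min_width=8, slack=2)
Line 6: ['at'] (min_width=2, slack=8)
Line 7: ['universe'] (min_width=8, slack=2)
Line 8: ['oats', 'this'] (min_width=9, slack=1)
Line 9: ['run'] (min_width=3, slack=7)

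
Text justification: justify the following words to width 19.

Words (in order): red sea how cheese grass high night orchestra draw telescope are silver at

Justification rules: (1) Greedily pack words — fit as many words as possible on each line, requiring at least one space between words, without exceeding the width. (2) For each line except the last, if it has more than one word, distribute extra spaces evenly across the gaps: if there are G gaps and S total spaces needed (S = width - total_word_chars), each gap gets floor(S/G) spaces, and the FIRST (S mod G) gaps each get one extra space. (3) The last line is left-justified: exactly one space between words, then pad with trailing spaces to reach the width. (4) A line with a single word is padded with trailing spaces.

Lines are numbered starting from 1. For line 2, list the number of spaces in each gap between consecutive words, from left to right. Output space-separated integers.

Line 1: ['red', 'sea', 'how', 'cheese'] (min_width=18, slack=1)
Line 2: ['grass', 'high', 'night'] (min_width=16, slack=3)
Line 3: ['orchestra', 'draw'] (min_width=14, slack=5)
Line 4: ['telescope', 'are'] (min_width=13, slack=6)
Line 5: ['silver', 'at'] (min_width=9, slack=10)

Answer: 3 2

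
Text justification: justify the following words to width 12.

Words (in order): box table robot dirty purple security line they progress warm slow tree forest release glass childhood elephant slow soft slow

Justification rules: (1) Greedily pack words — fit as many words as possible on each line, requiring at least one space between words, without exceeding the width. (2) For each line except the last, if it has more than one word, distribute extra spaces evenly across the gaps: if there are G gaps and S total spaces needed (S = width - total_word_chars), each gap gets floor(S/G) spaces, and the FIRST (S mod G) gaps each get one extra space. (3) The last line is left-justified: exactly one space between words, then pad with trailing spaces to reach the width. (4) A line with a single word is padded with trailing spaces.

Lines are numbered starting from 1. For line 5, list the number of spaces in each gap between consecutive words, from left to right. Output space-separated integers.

Line 1: ['box', 'table'] (min_width=9, slack=3)
Line 2: ['robot', 'dirty'] (min_width=11, slack=1)
Line 3: ['purple'] (min_width=6, slack=6)
Line 4: ['security'] (min_width=8, slack=4)
Line 5: ['line', 'they'] (min_width=9, slack=3)
Line 6: ['progress'] (min_width=8, slack=4)
Line 7: ['warm', 'slow'] (min_width=9, slack=3)
Line 8: ['tree', 'forest'] (min_width=11, slack=1)
Line 9: ['release'] (min_width=7, slack=5)
Line 10: ['glass'] (min_width=5, slack=7)
Line 11: ['childhood'] (min_width=9, slack=3)
Line 12: ['elephant'] (min_width=8, slack=4)
Line 13: ['slow', 'soft'] (min_width=9, slack=3)
Line 14: ['slow'] (min_width=4, slack=8)

Answer: 4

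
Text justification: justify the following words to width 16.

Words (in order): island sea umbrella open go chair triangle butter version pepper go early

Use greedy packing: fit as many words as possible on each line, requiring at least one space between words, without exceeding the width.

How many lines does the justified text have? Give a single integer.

Line 1: ['island', 'sea'] (min_width=10, slack=6)
Line 2: ['umbrella', 'open', 'go'] (min_width=16, slack=0)
Line 3: ['chair', 'triangle'] (min_width=14, slack=2)
Line 4: ['butter', 'version'] (min_width=14, slack=2)
Line 5: ['pepper', 'go', 'early'] (min_width=15, slack=1)
Total lines: 5

Answer: 5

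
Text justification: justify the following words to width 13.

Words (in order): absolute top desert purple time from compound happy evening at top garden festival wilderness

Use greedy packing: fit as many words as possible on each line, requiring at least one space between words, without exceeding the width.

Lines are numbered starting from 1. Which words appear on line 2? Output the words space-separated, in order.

Answer: desert purple

Derivation:
Line 1: ['absolute', 'top'] (min_width=12, slack=1)
Line 2: ['desert', 'purple'] (min_width=13, slack=0)
Line 3: ['time', 'from'] (min_width=9, slack=4)
Line 4: ['compound'] (min_width=8, slack=5)
Line 5: ['happy', 'evening'] (min_width=13, slack=0)
Line 6: ['at', 'top', 'garden'] (min_width=13, slack=0)
Line 7: ['festival'] (min_width=8, slack=5)
Line 8: ['wilderness'] (min_width=10, slack=3)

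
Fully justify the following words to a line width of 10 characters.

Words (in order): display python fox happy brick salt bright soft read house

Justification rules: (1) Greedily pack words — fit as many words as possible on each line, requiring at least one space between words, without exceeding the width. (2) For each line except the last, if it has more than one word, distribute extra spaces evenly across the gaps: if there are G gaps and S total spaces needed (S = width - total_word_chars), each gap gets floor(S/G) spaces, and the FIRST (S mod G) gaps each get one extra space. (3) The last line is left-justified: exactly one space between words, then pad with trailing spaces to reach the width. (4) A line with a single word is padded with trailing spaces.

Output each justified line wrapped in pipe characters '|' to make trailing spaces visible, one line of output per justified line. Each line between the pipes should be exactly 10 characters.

Line 1: ['display'] (min_width=7, slack=3)
Line 2: ['python', 'fox'] (min_width=10, slack=0)
Line 3: ['happy'] (min_width=5, slack=5)
Line 4: ['brick', 'salt'] (min_width=10, slack=0)
Line 5: ['bright'] (min_width=6, slack=4)
Line 6: ['soft', 'read'] (min_width=9, slack=1)
Line 7: ['house'] (min_width=5, slack=5)

Answer: |display   |
|python fox|
|happy     |
|brick salt|
|bright    |
|soft  read|
|house     |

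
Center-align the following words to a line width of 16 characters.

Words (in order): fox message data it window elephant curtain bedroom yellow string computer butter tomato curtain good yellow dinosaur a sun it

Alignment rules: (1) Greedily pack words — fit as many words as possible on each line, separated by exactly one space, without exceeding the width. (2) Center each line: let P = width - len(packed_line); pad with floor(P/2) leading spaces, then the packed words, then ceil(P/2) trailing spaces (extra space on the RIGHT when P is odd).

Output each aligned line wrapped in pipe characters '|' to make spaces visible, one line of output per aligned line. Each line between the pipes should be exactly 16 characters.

Answer: |fox message data|
|   it window    |
|elephant curtain|
| bedroom yellow |
|string computer |
| butter tomato  |
|  curtain good  |
|yellow dinosaur |
|    a sun it    |

Derivation:
Line 1: ['fox', 'message', 'data'] (min_width=16, slack=0)
Line 2: ['it', 'window'] (min_width=9, slack=7)
Line 3: ['elephant', 'curtain'] (min_width=16, slack=0)
Line 4: ['bedroom', 'yellow'] (min_width=14, slack=2)
Line 5: ['string', 'computer'] (min_width=15, slack=1)
Line 6: ['butter', 'tomato'] (min_width=13, slack=3)
Line 7: ['curtain', 'good'] (min_width=12, slack=4)
Line 8: ['yellow', 'dinosaur'] (min_width=15, slack=1)
Line 9: ['a', 'sun', 'it'] (min_width=8, slack=8)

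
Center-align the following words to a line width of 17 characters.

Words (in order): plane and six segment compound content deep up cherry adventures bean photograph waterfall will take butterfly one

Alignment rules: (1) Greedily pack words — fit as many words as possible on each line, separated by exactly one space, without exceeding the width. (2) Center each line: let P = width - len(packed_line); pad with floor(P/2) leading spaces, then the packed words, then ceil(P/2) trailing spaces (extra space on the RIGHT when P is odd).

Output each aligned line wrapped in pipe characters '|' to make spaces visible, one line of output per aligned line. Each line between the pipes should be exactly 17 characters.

Answer: |  plane and six  |
|segment compound |
| content deep up |
|cherry adventures|
| bean photograph |
| waterfall will  |
| take butterfly  |
|       one       |

Derivation:
Line 1: ['plane', 'and', 'six'] (min_width=13, slack=4)
Line 2: ['segment', 'compound'] (min_width=16, slack=1)
Line 3: ['content', 'deep', 'up'] (min_width=15, slack=2)
Line 4: ['cherry', 'adventures'] (min_width=17, slack=0)
Line 5: ['bean', 'photograph'] (min_width=15, slack=2)
Line 6: ['waterfall', 'will'] (min_width=14, slack=3)
Line 7: ['take', 'butterfly'] (min_width=14, slack=3)
Line 8: ['one'] (min_width=3, slack=14)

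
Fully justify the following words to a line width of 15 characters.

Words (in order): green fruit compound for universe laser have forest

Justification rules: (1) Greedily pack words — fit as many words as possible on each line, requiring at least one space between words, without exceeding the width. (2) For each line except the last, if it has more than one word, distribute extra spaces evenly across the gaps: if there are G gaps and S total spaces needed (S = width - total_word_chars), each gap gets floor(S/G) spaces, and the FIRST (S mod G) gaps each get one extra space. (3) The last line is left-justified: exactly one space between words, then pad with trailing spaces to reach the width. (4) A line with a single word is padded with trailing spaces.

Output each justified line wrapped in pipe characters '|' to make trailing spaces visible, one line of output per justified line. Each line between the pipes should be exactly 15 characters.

Line 1: ['green', 'fruit'] (min_width=11, slack=4)
Line 2: ['compound', 'for'] (min_width=12, slack=3)
Line 3: ['universe', 'laser'] (min_width=14, slack=1)
Line 4: ['have', 'forest'] (min_width=11, slack=4)

Answer: |green     fruit|
|compound    for|
|universe  laser|
|have forest    |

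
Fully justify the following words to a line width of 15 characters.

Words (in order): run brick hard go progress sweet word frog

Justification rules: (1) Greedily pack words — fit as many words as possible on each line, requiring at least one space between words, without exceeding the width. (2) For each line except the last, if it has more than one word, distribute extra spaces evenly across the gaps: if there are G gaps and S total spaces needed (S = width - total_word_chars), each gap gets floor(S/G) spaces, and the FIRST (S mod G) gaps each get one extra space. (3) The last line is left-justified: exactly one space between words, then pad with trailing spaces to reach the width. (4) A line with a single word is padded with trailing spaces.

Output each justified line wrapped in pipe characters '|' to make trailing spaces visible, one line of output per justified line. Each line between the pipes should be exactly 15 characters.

Line 1: ['run', 'brick', 'hard'] (min_width=14, slack=1)
Line 2: ['go', 'progress'] (min_width=11, slack=4)
Line 3: ['sweet', 'word', 'frog'] (min_width=15, slack=0)

Answer: |run  brick hard|
|go     progress|
|sweet word frog|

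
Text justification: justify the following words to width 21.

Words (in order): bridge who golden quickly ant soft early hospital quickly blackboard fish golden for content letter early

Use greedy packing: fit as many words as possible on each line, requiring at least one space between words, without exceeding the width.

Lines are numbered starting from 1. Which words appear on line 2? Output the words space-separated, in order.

Line 1: ['bridge', 'who', 'golden'] (min_width=17, slack=4)
Line 2: ['quickly', 'ant', 'soft'] (min_width=16, slack=5)
Line 3: ['early', 'hospital'] (min_width=14, slack=7)
Line 4: ['quickly', 'blackboard'] (min_width=18, slack=3)
Line 5: ['fish', 'golden', 'for'] (min_width=15, slack=6)
Line 6: ['content', 'letter', 'early'] (min_width=20, slack=1)

Answer: quickly ant soft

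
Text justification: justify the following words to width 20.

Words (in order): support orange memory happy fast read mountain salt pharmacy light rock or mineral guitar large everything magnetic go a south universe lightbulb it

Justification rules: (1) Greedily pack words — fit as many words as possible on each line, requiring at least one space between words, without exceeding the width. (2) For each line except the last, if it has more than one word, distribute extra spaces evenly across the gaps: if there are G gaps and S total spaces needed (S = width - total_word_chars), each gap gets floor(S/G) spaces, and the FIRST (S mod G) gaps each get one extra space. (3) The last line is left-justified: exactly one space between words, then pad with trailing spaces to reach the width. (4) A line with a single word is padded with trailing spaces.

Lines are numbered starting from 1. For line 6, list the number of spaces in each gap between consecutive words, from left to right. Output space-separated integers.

Line 1: ['support', 'orange'] (min_width=14, slack=6)
Line 2: ['memory', 'happy', 'fast'] (min_width=17, slack=3)
Line 3: ['read', 'mountain', 'salt'] (min_width=18, slack=2)
Line 4: ['pharmacy', 'light', 'rock'] (min_width=19, slack=1)
Line 5: ['or', 'mineral', 'guitar'] (min_width=17, slack=3)
Line 6: ['large', 'everything'] (min_width=16, slack=4)
Line 7: ['magnetic', 'go', 'a', 'south'] (min_width=19, slack=1)
Line 8: ['universe', 'lightbulb'] (min_width=18, slack=2)
Line 9: ['it'] (min_width=2, slack=18)

Answer: 5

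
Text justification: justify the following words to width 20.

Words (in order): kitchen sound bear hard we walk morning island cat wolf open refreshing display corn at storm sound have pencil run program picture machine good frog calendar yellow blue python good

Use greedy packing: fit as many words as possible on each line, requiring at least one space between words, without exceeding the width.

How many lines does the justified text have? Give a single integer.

Answer: 10

Derivation:
Line 1: ['kitchen', 'sound', 'bear'] (min_width=18, slack=2)
Line 2: ['hard', 'we', 'walk', 'morning'] (min_width=20, slack=0)
Line 3: ['island', 'cat', 'wolf', 'open'] (min_width=20, slack=0)
Line 4: ['refreshing', 'display'] (min_width=18, slack=2)
Line 5: ['corn', 'at', 'storm', 'sound'] (min_width=19, slack=1)
Line 6: ['have', 'pencil', 'run'] (min_width=15, slack=5)
Line 7: ['program', 'picture'] (min_width=15, slack=5)
Line 8: ['machine', 'good', 'frog'] (min_width=17, slack=3)
Line 9: ['calendar', 'yellow', 'blue'] (min_width=20, slack=0)
Line 10: ['python', 'good'] (min_width=11, slack=9)
Total lines: 10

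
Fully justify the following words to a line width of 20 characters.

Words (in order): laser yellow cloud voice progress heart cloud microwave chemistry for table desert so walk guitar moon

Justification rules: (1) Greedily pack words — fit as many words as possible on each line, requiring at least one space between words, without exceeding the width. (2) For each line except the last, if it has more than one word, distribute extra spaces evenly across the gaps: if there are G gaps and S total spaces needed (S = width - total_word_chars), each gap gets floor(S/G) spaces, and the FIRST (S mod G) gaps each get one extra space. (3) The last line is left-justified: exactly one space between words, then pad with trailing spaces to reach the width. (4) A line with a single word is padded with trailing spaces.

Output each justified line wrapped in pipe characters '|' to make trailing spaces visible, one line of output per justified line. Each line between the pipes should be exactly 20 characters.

Answer: |laser  yellow  cloud|
|voice progress heart|
|cloud      microwave|
|chemistry  for table|
|desert    so    walk|
|guitar moon         |

Derivation:
Line 1: ['laser', 'yellow', 'cloud'] (min_width=18, slack=2)
Line 2: ['voice', 'progress', 'heart'] (min_width=20, slack=0)
Line 3: ['cloud', 'microwave'] (min_width=15, slack=5)
Line 4: ['chemistry', 'for', 'table'] (min_width=19, slack=1)
Line 5: ['desert', 'so', 'walk'] (min_width=14, slack=6)
Line 6: ['guitar', 'moon'] (min_width=11, slack=9)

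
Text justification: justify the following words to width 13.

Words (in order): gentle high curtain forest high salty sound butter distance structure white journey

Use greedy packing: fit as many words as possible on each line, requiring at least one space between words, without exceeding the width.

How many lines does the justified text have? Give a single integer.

Answer: 8

Derivation:
Line 1: ['gentle', 'high'] (min_width=11, slack=2)
Line 2: ['curtain'] (min_width=7, slack=6)
Line 3: ['forest', 'high'] (min_width=11, slack=2)
Line 4: ['salty', 'sound'] (min_width=11, slack=2)
Line 5: ['butter'] (min_width=6, slack=7)
Line 6: ['distance'] (min_width=8, slack=5)
Line 7: ['structure'] (min_width=9, slack=4)
Line 8: ['white', 'journey'] (min_width=13, slack=0)
Total lines: 8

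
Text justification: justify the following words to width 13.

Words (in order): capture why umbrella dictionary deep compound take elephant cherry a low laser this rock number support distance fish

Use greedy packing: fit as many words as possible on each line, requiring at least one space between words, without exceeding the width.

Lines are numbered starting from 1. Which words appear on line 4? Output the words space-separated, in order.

Line 1: ['capture', 'why'] (min_width=11, slack=2)
Line 2: ['umbrella'] (min_width=8, slack=5)
Line 3: ['dictionary'] (min_width=10, slack=3)
Line 4: ['deep', 'compound'] (min_width=13, slack=0)
Line 5: ['take', 'elephant'] (min_width=13, slack=0)
Line 6: ['cherry', 'a', 'low'] (min_width=12, slack=1)
Line 7: ['laser', 'this'] (min_width=10, slack=3)
Line 8: ['rock', 'number'] (min_width=11, slack=2)
Line 9: ['support'] (min_width=7, slack=6)
Line 10: ['distance', 'fish'] (min_width=13, slack=0)

Answer: deep compound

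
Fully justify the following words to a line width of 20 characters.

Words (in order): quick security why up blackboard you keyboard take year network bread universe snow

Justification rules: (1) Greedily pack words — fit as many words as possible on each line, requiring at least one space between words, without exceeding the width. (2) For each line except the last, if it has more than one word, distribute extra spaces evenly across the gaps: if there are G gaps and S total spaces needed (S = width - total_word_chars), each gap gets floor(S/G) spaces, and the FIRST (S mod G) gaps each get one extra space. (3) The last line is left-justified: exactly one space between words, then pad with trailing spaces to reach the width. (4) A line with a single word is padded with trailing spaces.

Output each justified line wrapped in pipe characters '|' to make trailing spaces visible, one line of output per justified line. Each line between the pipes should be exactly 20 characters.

Answer: |quick  security  why|
|up   blackboard  you|
|keyboard  take  year|
|network        bread|
|universe snow       |

Derivation:
Line 1: ['quick', 'security', 'why'] (min_width=18, slack=2)
Line 2: ['up', 'blackboard', 'you'] (min_width=17, slack=3)
Line 3: ['keyboard', 'take', 'year'] (min_width=18, slack=2)
Line 4: ['network', 'bread'] (min_width=13, slack=7)
Line 5: ['universe', 'snow'] (min_width=13, slack=7)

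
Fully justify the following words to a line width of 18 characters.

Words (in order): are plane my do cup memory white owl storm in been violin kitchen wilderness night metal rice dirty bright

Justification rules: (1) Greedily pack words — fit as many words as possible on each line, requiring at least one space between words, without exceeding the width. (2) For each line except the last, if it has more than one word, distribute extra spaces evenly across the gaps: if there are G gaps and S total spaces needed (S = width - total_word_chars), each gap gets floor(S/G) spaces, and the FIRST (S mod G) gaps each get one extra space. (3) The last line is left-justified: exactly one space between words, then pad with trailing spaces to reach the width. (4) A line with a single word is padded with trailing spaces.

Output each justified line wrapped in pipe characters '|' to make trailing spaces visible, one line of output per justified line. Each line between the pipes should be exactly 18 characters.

Answer: |are  plane  my  do|
|cup  memory  white|
|owl  storm in been|
|violin     kitchen|
|wilderness   night|
|metal  rice  dirty|
|bright            |

Derivation:
Line 1: ['are', 'plane', 'my', 'do'] (min_width=15, slack=3)
Line 2: ['cup', 'memory', 'white'] (min_width=16, slack=2)
Line 3: ['owl', 'storm', 'in', 'been'] (min_width=17, slack=1)
Line 4: ['violin', 'kitchen'] (min_width=14, slack=4)
Line 5: ['wilderness', 'night'] (min_width=16, slack=2)
Line 6: ['metal', 'rice', 'dirty'] (min_width=16, slack=2)
Line 7: ['bright'] (min_width=6, slack=12)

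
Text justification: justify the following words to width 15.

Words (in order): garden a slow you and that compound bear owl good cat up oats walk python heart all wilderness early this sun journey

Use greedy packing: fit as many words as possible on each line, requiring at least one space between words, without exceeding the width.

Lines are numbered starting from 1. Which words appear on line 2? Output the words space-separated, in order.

Answer: you and that

Derivation:
Line 1: ['garden', 'a', 'slow'] (min_width=13, slack=2)
Line 2: ['you', 'and', 'that'] (min_width=12, slack=3)
Line 3: ['compound', 'bear'] (min_width=13, slack=2)
Line 4: ['owl', 'good', 'cat', 'up'] (min_width=15, slack=0)
Line 5: ['oats', 'walk'] (min_width=9, slack=6)
Line 6: ['python', 'heart'] (min_width=12, slack=3)
Line 7: ['all', 'wilderness'] (min_width=14, slack=1)
Line 8: ['early', 'this', 'sun'] (min_width=14, slack=1)
Line 9: ['journey'] (min_width=7, slack=8)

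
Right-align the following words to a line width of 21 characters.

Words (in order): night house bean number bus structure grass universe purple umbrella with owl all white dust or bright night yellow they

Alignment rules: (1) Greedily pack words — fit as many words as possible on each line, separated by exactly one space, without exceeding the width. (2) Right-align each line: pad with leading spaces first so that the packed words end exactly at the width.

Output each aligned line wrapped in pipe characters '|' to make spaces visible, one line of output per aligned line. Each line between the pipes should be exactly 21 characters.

Line 1: ['night', 'house', 'bean'] (min_width=16, slack=5)
Line 2: ['number', 'bus', 'structure'] (min_width=20, slack=1)
Line 3: ['grass', 'universe', 'purple'] (min_width=21, slack=0)
Line 4: ['umbrella', 'with', 'owl', 'all'] (min_width=21, slack=0)
Line 5: ['white', 'dust', 'or', 'bright'] (min_width=20, slack=1)
Line 6: ['night', 'yellow', 'they'] (min_width=17, slack=4)

Answer: |     night house bean|
| number bus structure|
|grass universe purple|
|umbrella with owl all|
| white dust or bright|
|    night yellow they|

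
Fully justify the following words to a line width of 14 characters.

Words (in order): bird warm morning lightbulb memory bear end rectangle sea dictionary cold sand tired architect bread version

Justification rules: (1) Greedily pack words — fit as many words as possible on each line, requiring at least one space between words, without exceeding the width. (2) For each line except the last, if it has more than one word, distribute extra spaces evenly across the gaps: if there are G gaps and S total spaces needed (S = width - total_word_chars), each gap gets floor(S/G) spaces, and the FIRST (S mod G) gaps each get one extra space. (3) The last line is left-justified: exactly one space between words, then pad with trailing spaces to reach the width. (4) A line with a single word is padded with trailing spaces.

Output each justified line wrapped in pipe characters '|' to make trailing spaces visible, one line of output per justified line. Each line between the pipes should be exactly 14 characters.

Answer: |bird      warm|
|morning       |
|lightbulb     |
|memory    bear|
|end  rectangle|
|sea dictionary|
|cold      sand|
|tired         |
|architect     |
|bread version |

Derivation:
Line 1: ['bird', 'warm'] (min_width=9, slack=5)
Line 2: ['morning'] (min_width=7, slack=7)
Line 3: ['lightbulb'] (min_width=9, slack=5)
Line 4: ['memory', 'bear'] (min_width=11, slack=3)
Line 5: ['end', 'rectangle'] (min_width=13, slack=1)
Line 6: ['sea', 'dictionary'] (min_width=14, slack=0)
Line 7: ['cold', 'sand'] (min_width=9, slack=5)
Line 8: ['tired'] (min_width=5, slack=9)
Line 9: ['architect'] (min_width=9, slack=5)
Line 10: ['bread', 'version'] (min_width=13, slack=1)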